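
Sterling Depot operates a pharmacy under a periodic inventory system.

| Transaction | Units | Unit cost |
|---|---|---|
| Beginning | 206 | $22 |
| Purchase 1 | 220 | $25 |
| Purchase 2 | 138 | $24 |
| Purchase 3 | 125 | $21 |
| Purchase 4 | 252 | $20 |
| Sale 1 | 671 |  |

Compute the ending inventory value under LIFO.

Ending inventory = $6,132

Sale 1 (671) [LIFO — newest first]: 252 @ $20 + 125 @ $21 + 138 @ $24 + 156 @ $25 = $14,877
Ending inventory: 206 @ $22 + 64 @ $25 = $6,132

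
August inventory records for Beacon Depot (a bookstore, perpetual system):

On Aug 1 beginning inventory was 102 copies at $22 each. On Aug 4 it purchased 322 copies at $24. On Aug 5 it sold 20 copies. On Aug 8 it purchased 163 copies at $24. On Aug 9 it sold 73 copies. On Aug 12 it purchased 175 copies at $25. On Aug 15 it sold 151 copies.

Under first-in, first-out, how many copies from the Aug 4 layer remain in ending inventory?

180

Aug 5, 20 sold [FIFO — oldest first]: 20 @ $22 = $440
Aug 9, 73 sold [FIFO — oldest first]: 73 @ $22 = $1,606
Aug 15, 151 sold [FIFO — oldest first]: 9 @ $22 + 142 @ $24 = $3,606
Total COGS = $440 + $1,606 + $3,606 = $5,652
Ending inventory: 180 @ $24 + 163 @ $24 + 175 @ $25 = $12,607
Check: goods available $18,259 = COGS $5,652 + ending $12,607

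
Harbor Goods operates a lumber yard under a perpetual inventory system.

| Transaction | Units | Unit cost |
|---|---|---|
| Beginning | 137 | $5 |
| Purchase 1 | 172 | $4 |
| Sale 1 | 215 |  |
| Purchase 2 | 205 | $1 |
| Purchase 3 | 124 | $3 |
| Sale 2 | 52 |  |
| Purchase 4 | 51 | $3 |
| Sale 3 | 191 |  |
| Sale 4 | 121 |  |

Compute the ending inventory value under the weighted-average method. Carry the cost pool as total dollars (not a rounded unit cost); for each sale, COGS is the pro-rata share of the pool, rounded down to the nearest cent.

After Beginning: 137 on hand, pool $685.00 (≈ $5.0000 each)
After Purchase 1: 309 on hand, pool $1,373.00 (≈ $4.4434 each)
Sale 1, sell 215: 215/309 × $1,373.00 → $955.32
After Purchase 2: 299 on hand, pool $622.68 (≈ $2.0825 each)
After Purchase 3: 423 on hand, pool $994.68 (≈ $2.3515 each)
Sale 2, sell 52: 52/423 × $994.68 → $122.27
After Purchase 4: 422 on hand, pool $1,025.41 (≈ $2.4299 each)
Sale 3, sell 191: 191/422 × $1,025.41 → $464.10
Sale 4, sell 121: 121/231 × $561.31 → $294.01
Total COGS = $955.32 + $122.27 + $464.10 + $294.01 = $1,835.70
Ending inventory (cost pool remaining) = $267.30

Ending inventory = $267.30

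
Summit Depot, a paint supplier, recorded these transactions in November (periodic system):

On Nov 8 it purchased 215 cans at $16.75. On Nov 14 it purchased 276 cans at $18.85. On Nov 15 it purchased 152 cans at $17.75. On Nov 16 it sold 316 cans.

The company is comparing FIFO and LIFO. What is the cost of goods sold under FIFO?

FIFO COGS: 215 @ $16.75 + 101 @ $18.85 = $5,505.10
LIFO COGS: 152 @ $17.75 + 164 @ $18.85 = $5,789.40

COGS = $5,505.10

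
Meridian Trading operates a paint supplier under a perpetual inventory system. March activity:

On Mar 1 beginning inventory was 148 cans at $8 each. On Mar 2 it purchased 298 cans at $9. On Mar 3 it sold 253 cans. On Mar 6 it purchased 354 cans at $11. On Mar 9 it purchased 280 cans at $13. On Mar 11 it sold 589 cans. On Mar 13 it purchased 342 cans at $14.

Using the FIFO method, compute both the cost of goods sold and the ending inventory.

COGS = $8,306; ending inventory = $7,882

Mar 3, 253 sold [FIFO — oldest first]: 148 @ $8 + 105 @ $9 = $2,129
Mar 11, 589 sold [FIFO — oldest first]: 193 @ $9 + 354 @ $11 + 42 @ $13 = $6,177
Total COGS = $2,129 + $6,177 = $8,306
Ending inventory: 238 @ $13 + 342 @ $14 = $7,882
Check: goods available $16,188 = COGS $8,306 + ending $7,882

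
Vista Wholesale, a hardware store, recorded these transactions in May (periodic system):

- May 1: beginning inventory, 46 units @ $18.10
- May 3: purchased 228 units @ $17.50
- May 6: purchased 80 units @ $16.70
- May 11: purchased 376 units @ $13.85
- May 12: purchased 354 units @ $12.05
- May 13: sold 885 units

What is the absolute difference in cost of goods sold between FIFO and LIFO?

$1,112.15

FIFO COGS: 46 @ $18.10 + 228 @ $17.50 + 80 @ $16.70 + 376 @ $13.85 + 155 @ $12.05 = $13,233.95
LIFO COGS: 354 @ $12.05 + 376 @ $13.85 + 80 @ $16.70 + 75 @ $17.50 = $12,121.80
Difference = |$13,233.95 − $12,121.80| = $1,112.15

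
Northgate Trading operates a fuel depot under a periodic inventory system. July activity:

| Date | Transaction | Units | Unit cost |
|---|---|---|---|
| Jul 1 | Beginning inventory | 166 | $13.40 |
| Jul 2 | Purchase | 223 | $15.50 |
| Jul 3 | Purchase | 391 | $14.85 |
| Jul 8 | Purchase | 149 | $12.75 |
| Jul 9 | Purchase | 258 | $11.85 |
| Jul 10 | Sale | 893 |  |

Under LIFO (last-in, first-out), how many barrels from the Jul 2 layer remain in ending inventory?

Jul 10, 893 sold [LIFO — newest first]: 258 @ $11.85 + 149 @ $12.75 + 391 @ $14.85 + 95 @ $15.50 = $12,235.90
Ending inventory: 166 @ $13.40 + 128 @ $15.50 = $4,208.40

128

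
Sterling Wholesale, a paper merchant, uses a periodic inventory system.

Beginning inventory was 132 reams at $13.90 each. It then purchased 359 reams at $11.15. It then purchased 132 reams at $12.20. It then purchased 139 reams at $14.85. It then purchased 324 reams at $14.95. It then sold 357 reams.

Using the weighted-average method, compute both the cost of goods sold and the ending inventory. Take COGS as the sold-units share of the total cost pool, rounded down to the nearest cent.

COGS = $4,719.23; ending inventory = $9,636.77

Sale 1, sell 357: 357/1086 × $14,356.00 → $4,719.23
Ending inventory (cost pool remaining) = $9,636.77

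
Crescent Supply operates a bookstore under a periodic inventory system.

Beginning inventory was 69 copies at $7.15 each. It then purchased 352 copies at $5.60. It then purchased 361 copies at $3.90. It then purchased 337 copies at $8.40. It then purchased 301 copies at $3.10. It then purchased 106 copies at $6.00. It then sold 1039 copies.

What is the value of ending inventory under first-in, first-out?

Ending inventory = $2,241.10

Sale 1 (1039) [FIFO — oldest first]: 69 @ $7.15 + 352 @ $5.60 + 361 @ $3.90 + 257 @ $8.40 = $6,031.25
Ending inventory: 80 @ $8.40 + 301 @ $3.10 + 106 @ $6.00 = $2,241.10
Check: goods available $8,272.35 = COGS $6,031.25 + ending $2,241.10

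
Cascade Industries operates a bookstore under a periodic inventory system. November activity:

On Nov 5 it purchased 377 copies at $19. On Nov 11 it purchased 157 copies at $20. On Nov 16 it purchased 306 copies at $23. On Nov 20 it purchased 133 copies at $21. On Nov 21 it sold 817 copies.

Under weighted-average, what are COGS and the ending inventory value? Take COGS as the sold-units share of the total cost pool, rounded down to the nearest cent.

Nov 21, sell 817: 817/973 × $20,134.00 → $16,905.93
Ending inventory (cost pool remaining) = $3,228.07

COGS = $16,905.93; ending inventory = $3,228.07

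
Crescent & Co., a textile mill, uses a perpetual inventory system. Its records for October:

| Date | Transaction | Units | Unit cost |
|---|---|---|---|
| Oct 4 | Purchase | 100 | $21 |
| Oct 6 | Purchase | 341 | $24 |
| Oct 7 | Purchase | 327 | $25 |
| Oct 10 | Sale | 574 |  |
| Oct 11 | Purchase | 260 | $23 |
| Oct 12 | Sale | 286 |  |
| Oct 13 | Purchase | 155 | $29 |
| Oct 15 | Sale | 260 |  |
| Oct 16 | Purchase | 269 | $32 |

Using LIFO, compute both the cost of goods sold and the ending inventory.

Oct 10, 574 sold [LIFO — newest first]: 327 @ $25 + 247 @ $24 = $14,103
Oct 12, 286 sold [LIFO — newest first]: 260 @ $23 + 26 @ $24 = $6,604
Oct 15, 260 sold [LIFO — newest first]: 155 @ $29 + 68 @ $24 + 37 @ $21 = $6,904
Total COGS = $14,103 + $6,604 + $6,904 = $27,611
Ending inventory: 63 @ $21 + 269 @ $32 = $9,931
Check: goods available $37,542 = COGS $27,611 + ending $9,931

COGS = $27,611; ending inventory = $9,931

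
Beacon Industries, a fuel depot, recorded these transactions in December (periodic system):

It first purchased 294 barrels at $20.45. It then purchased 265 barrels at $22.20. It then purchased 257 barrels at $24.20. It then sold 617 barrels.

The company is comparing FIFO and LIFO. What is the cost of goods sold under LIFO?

COGS = $14,045.15

FIFO COGS: 294 @ $20.45 + 265 @ $22.20 + 58 @ $24.20 = $13,298.90
LIFO COGS: 257 @ $24.20 + 265 @ $22.20 + 95 @ $20.45 = $14,045.15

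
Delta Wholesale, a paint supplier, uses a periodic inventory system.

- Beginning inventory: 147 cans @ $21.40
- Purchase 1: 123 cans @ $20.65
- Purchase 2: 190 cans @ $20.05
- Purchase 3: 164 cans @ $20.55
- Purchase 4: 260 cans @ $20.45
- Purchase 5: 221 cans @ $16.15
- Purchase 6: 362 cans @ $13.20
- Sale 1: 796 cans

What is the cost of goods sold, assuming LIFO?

Sale 1 (796) [LIFO — newest first]: 362 @ $13.20 + 221 @ $16.15 + 213 @ $20.45 = $12,703.40
Ending inventory: 147 @ $21.40 + 123 @ $20.65 + 190 @ $20.05 + 164 @ $20.55 + 47 @ $20.45 = $13,826.60
Check: goods available $26,530.00 = COGS $12,703.40 + ending $13,826.60

COGS = $12,703.40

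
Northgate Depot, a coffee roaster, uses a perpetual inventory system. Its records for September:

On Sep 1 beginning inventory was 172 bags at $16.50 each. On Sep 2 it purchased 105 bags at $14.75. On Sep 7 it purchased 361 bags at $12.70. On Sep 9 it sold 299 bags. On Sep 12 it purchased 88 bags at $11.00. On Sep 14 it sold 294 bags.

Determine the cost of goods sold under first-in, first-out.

Sep 9, 299 sold [FIFO — oldest first]: 172 @ $16.50 + 105 @ $14.75 + 22 @ $12.70 = $4,666.15
Sep 14, 294 sold [FIFO — oldest first]: 294 @ $12.70 = $3,733.80
Total COGS = $4,666.15 + $3,733.80 = $8,399.95
Ending inventory: 45 @ $12.70 + 88 @ $11.00 = $1,539.50

COGS = $8,399.95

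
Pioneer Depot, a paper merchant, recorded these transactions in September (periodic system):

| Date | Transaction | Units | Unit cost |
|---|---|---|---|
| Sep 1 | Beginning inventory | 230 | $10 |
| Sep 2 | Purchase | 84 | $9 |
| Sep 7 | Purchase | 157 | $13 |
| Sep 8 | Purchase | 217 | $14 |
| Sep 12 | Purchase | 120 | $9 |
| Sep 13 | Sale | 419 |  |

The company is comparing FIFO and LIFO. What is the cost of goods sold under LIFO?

COGS = $5,184

FIFO COGS: 230 @ $10 + 84 @ $9 + 105 @ $13 = $4,421
LIFO COGS: 120 @ $9 + 217 @ $14 + 82 @ $13 = $5,184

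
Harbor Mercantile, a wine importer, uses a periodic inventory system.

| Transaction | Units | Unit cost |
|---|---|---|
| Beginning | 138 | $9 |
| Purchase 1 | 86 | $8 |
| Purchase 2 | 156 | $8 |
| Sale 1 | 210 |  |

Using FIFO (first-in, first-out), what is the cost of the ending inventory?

Sale 1 (210) [FIFO — oldest first]: 138 @ $9 + 72 @ $8 = $1,818
Ending inventory: 14 @ $8 + 156 @ $8 = $1,360
Check: goods available $3,178 = COGS $1,818 + ending $1,360

Ending inventory = $1,360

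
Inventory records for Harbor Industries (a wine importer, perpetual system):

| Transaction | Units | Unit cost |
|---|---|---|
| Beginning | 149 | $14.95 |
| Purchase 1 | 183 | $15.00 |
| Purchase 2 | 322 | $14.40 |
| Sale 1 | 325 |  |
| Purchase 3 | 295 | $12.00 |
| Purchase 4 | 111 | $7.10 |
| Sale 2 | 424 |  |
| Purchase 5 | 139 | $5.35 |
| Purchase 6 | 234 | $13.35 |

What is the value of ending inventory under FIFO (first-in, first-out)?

Ending inventory = $7,055.65

Sale 1 (325) [FIFO — oldest first]: 149 @ $14.95 + 176 @ $15.00 = $4,867.55
Sale 2 (424) [FIFO — oldest first]: 7 @ $15.00 + 322 @ $14.40 + 95 @ $12.00 = $5,881.80
Total COGS = $4,867.55 + $5,881.80 = $10,749.35
Ending inventory: 200 @ $12.00 + 111 @ $7.10 + 139 @ $5.35 + 234 @ $13.35 = $7,055.65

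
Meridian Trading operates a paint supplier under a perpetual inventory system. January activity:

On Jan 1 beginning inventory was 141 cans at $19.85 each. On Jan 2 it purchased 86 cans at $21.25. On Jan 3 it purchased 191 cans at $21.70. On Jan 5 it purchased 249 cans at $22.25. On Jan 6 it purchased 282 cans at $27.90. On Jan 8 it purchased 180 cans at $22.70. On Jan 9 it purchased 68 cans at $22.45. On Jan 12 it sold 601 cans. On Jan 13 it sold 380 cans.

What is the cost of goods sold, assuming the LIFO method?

COGS = $23,399.10

Jan 12, 601 sold [LIFO — newest first]: 68 @ $22.45 + 180 @ $22.70 + 282 @ $27.90 + 71 @ $22.25 = $15,060.15
Jan 13, 380 sold [LIFO — newest first]: 178 @ $22.25 + 191 @ $21.70 + 11 @ $21.25 = $8,338.95
Total COGS = $15,060.15 + $8,338.95 = $23,399.10
Ending inventory: 141 @ $19.85 + 75 @ $21.25 = $4,392.60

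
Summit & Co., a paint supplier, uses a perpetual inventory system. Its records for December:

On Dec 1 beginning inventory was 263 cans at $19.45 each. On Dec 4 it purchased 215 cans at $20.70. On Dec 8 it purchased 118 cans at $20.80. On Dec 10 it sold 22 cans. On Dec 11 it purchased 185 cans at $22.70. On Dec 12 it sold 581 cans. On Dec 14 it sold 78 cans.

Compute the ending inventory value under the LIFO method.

Dec 10, 22 sold [LIFO — newest first]: 22 @ $20.80 = $457.60
Dec 12, 581 sold [LIFO — newest first]: 185 @ $22.70 + 96 @ $20.80 + 215 @ $20.70 + 85 @ $19.45 = $12,300.05
Dec 14, 78 sold [LIFO — newest first]: 78 @ $19.45 = $1,517.10
Total COGS = $457.60 + $12,300.05 + $1,517.10 = $14,274.75
Ending inventory: 100 @ $19.45 = $1,945.00

Ending inventory = $1,945.00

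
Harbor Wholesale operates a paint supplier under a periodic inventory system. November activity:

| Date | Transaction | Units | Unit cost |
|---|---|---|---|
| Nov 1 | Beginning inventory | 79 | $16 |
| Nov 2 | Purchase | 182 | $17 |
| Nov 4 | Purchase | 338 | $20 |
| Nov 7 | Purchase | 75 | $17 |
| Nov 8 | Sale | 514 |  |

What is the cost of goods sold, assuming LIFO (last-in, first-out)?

Nov 8, 514 sold [LIFO — newest first]: 75 @ $17 + 338 @ $20 + 101 @ $17 = $9,752
Ending inventory: 79 @ $16 + 81 @ $17 = $2,641

COGS = $9,752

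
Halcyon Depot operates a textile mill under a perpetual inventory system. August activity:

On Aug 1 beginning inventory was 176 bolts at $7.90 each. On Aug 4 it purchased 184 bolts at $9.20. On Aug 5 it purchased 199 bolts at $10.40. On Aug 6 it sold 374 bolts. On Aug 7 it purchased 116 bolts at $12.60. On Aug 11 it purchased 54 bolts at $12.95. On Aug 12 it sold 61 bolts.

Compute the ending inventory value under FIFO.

Aug 6, 374 sold [FIFO — oldest first]: 176 @ $7.90 + 184 @ $9.20 + 14 @ $10.40 = $3,228.80
Aug 12, 61 sold [FIFO — oldest first]: 61 @ $10.40 = $634.40
Total COGS = $3,228.80 + $634.40 = $3,863.20
Ending inventory: 124 @ $10.40 + 116 @ $12.60 + 54 @ $12.95 = $3,450.50
Check: goods available $7,313.70 = COGS $3,863.20 + ending $3,450.50

Ending inventory = $3,450.50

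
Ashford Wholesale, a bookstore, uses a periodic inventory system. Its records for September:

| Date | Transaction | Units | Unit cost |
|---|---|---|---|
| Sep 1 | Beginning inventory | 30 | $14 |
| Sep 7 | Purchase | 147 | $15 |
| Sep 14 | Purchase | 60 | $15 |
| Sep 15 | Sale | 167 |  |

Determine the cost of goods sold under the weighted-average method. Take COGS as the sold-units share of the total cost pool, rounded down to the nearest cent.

COGS = $2,483.86

Sep 15, sell 167: 167/237 × $3,525.00 → $2,483.86
Ending inventory (cost pool remaining) = $1,041.14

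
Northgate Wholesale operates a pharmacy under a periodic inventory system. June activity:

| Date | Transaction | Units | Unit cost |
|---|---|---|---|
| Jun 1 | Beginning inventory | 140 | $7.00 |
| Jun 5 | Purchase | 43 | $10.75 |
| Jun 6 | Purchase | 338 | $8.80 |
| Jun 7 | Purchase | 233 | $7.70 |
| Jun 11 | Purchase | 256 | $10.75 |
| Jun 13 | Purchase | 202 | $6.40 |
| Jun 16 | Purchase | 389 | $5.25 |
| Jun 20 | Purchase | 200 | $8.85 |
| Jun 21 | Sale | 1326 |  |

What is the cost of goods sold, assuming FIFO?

Jun 21, 1326 sold [FIFO — oldest first]: 140 @ $7.00 + 43 @ $10.75 + 338 @ $8.80 + 233 @ $7.70 + 256 @ $10.75 + 202 @ $6.40 + 114 @ $5.25 = $10,854.05
Ending inventory: 275 @ $5.25 + 200 @ $8.85 = $3,213.75

COGS = $10,854.05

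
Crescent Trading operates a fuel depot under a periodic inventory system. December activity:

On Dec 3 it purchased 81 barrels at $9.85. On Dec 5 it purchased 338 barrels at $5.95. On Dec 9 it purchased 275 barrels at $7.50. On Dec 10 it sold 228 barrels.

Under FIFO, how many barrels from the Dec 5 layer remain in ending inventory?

191

Dec 10, 228 sold [FIFO — oldest first]: 81 @ $9.85 + 147 @ $5.95 = $1,672.50
Ending inventory: 191 @ $5.95 + 275 @ $7.50 = $3,198.95
Check: goods available $4,871.45 = COGS $1,672.50 + ending $3,198.95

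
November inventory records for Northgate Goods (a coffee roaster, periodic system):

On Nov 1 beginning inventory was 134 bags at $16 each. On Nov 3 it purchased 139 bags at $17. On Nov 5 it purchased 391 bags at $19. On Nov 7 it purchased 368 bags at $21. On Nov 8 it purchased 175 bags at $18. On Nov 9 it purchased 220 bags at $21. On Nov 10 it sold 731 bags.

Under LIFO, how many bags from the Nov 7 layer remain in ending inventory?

Nov 10, 731 sold [LIFO — newest first]: 220 @ $21 + 175 @ $18 + 336 @ $21 = $14,826
Ending inventory: 134 @ $16 + 139 @ $17 + 391 @ $19 + 32 @ $21 = $12,608

32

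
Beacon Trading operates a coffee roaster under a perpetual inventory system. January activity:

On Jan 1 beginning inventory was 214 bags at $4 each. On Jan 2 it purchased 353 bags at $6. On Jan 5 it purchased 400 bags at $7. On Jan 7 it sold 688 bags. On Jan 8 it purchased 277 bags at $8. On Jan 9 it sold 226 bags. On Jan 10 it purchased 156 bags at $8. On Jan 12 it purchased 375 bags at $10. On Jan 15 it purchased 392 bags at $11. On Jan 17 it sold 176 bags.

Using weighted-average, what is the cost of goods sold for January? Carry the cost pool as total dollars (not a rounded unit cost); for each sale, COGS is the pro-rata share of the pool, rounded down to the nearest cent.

After Jan 1: 214 on hand, pool $856.00 (≈ $4.0000 each)
After Jan 2: 567 on hand, pool $2,974.00 (≈ $5.2451 each)
After Jan 5: 967 on hand, pool $5,774.00 (≈ $5.9710 each)
Jan 7, sell 688: 688/967 × $5,774.00 → $4,108.07
After Jan 8: 556 on hand, pool $3,881.93 (≈ $6.9819 each)
Jan 9, sell 226: 226/556 × $3,881.93 → $1,577.90
After Jan 10: 486 on hand, pool $3,552.03 (≈ $7.3087 each)
After Jan 12: 861 on hand, pool $7,302.03 (≈ $8.4809 each)
After Jan 15: 1253 on hand, pool $11,614.03 (≈ $9.2690 each)
Jan 17, sell 176: 176/1253 × $11,614.03 → $1,631.34
Total COGS = $4,108.07 + $1,577.90 + $1,631.34 = $7,317.31
Ending inventory (cost pool remaining) = $9,982.69

COGS = $7,317.31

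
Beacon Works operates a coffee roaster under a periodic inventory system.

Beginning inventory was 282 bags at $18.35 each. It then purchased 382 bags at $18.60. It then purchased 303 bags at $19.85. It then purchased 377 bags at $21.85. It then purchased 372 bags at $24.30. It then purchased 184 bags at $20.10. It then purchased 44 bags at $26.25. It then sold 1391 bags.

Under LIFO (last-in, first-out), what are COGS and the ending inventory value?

COGS = $30,209.60; ending inventory = $10,215.30

Sale 1 (1391) [LIFO — newest first]: 44 @ $26.25 + 184 @ $20.10 + 372 @ $24.30 + 377 @ $21.85 + 303 @ $19.85 + 111 @ $18.60 = $30,209.60
Ending inventory: 282 @ $18.35 + 271 @ $18.60 = $10,215.30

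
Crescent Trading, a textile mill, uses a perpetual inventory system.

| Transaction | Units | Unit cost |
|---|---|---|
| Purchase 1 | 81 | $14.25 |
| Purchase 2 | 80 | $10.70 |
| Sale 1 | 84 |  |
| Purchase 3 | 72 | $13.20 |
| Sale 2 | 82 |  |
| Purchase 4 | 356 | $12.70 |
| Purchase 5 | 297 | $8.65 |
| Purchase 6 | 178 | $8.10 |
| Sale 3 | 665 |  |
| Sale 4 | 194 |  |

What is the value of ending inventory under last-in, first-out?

Ending inventory = $555.75

Sale 1 (84) [LIFO — newest first]: 80 @ $10.70 + 4 @ $14.25 = $913.00
Sale 2 (82) [LIFO — newest first]: 72 @ $13.20 + 10 @ $14.25 = $1,092.90
Sale 3 (665) [LIFO — newest first]: 178 @ $8.10 + 297 @ $8.65 + 190 @ $12.70 = $6,423.85
Sale 4 (194) [LIFO — newest first]: 166 @ $12.70 + 28 @ $14.25 = $2,507.20
Total COGS = $913.00 + $1,092.90 + $6,423.85 + $2,507.20 = $10,936.95
Ending inventory: 39 @ $14.25 = $555.75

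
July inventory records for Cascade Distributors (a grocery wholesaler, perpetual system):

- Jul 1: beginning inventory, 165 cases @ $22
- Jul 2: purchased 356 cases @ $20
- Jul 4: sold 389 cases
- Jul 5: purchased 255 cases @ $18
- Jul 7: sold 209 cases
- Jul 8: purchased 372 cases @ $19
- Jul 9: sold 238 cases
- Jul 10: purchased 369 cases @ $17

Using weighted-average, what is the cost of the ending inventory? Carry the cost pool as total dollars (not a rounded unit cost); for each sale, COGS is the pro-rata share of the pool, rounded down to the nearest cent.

Ending inventory = $12,190.73

After Jul 1: 165 on hand, pool $3,630.00 (≈ $22.0000 each)
After Jul 2: 521 on hand, pool $10,750.00 (≈ $20.6334 each)
Jul 4, sell 389: 389/521 × $10,750.00 → $8,026.39
After Jul 5: 387 on hand, pool $7,313.61 (≈ $18.8982 each)
Jul 7, sell 209: 209/387 × $7,313.61 → $3,949.72
After Jul 8: 550 on hand, pool $10,431.89 (≈ $18.9671 each)
Jul 9, sell 238: 238/550 × $10,431.89 → $4,514.16
After Jul 10: 681 on hand, pool $12,190.73 (≈ $17.9012 each)
Total COGS = $8,026.39 + $3,949.72 + $4,514.16 = $16,490.27
Ending inventory (cost pool remaining) = $12,190.73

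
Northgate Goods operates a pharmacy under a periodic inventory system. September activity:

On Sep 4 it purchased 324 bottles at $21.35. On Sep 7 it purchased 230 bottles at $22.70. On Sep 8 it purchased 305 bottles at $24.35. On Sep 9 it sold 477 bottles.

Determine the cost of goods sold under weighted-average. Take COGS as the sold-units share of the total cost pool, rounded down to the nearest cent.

Sep 9, sell 477: 477/859 × $19,565.15 → $10,864.46
Ending inventory (cost pool remaining) = $8,700.69

COGS = $10,864.46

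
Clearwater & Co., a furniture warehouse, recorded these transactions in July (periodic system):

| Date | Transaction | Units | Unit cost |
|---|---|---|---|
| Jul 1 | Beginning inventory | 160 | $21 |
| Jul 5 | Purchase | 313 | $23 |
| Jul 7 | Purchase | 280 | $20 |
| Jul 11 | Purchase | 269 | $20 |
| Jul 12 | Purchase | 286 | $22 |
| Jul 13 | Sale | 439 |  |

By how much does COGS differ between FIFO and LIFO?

FIFO COGS: 160 @ $21 + 279 @ $23 = $9,777
LIFO COGS: 286 @ $22 + 153 @ $20 = $9,352
Difference = |$9,777 − $9,352| = $425

$425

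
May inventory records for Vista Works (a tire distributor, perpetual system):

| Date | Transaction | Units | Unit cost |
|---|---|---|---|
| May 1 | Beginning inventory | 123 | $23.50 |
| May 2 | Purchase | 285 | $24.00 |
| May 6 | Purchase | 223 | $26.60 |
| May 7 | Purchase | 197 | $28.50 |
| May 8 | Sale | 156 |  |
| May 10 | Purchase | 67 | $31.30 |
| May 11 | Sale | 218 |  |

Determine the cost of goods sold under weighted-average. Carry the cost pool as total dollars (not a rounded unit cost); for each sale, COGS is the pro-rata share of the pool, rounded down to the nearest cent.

COGS = $9,721.28

After May 1: 123 on hand, pool $2,890.50 (≈ $23.5000 each)
After May 2: 408 on hand, pool $9,730.50 (≈ $23.8493 each)
After May 6: 631 on hand, pool $15,662.30 (≈ $24.8214 each)
After May 7: 828 on hand, pool $21,276.80 (≈ $25.6966 each)
May 8, sell 156: 156/828 × $21,276.80 → $4,008.67
After May 10: 739 on hand, pool $19,365.23 (≈ $26.2046 each)
May 11, sell 218: 218/739 × $19,365.23 → $5,712.61
Total COGS = $4,008.67 + $5,712.61 = $9,721.28
Ending inventory (cost pool remaining) = $13,652.62
Check: goods available $23,373.90 = COGS $9,721.28 + ending $13,652.62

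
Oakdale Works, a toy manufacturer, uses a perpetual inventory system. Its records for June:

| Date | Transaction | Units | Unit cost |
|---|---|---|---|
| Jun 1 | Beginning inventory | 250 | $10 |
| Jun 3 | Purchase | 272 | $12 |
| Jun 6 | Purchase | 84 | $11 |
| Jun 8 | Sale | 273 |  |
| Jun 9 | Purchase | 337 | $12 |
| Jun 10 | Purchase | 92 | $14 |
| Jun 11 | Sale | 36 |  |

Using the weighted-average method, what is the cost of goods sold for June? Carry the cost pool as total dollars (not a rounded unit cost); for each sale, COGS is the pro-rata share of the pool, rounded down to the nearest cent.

COGS = $3,438.44

After Jun 1: 250 on hand, pool $2,500.00 (≈ $10.0000 each)
After Jun 3: 522 on hand, pool $5,764.00 (≈ $11.0421 each)
After Jun 6: 606 on hand, pool $6,688.00 (≈ $11.0363 each)
Jun 8, sell 273: 273/606 × $6,688.00 → $3,012.91
After Jun 9: 670 on hand, pool $7,719.09 (≈ $11.5210 each)
After Jun 10: 762 on hand, pool $9,007.09 (≈ $11.8203 each)
Jun 11, sell 36: 36/762 × $9,007.09 → $425.53
Total COGS = $3,012.91 + $425.53 = $3,438.44
Ending inventory (cost pool remaining) = $8,581.56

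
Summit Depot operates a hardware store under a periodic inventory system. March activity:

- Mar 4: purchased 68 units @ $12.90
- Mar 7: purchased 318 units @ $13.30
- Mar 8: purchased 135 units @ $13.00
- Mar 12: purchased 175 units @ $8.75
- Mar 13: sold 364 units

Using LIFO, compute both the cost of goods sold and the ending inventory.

Mar 13, 364 sold [LIFO — newest first]: 175 @ $8.75 + 135 @ $13.00 + 54 @ $13.30 = $4,004.45
Ending inventory: 68 @ $12.90 + 264 @ $13.30 = $4,388.40

COGS = $4,004.45; ending inventory = $4,388.40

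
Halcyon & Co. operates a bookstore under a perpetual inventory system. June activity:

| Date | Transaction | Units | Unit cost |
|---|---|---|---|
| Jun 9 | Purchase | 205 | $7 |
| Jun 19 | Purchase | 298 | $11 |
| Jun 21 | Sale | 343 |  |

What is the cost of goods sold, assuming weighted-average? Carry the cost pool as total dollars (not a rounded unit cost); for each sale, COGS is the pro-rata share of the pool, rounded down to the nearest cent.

COGS = $3,213.83

After Jun 9: 205 on hand, pool $1,435.00 (≈ $7.0000 each)
After Jun 19: 503 on hand, pool $4,713.00 (≈ $9.3698 each)
Jun 21, sell 343: 343/503 × $4,713.00 → $3,213.83
Ending inventory (cost pool remaining) = $1,499.17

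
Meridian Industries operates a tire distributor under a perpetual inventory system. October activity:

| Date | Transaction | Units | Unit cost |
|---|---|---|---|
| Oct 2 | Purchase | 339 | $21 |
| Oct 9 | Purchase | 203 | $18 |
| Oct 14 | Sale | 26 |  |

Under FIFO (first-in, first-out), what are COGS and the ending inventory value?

COGS = $546; ending inventory = $10,227

Oct 14, 26 sold [FIFO — oldest first]: 26 @ $21 = $546
Ending inventory: 313 @ $21 + 203 @ $18 = $10,227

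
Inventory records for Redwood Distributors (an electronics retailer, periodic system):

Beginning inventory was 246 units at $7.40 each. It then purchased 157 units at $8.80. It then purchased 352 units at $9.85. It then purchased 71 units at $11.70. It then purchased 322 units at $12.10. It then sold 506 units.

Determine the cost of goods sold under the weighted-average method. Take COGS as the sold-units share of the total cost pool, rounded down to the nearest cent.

COGS = $5,023.01

Sale 1, sell 506: 506/1148 × $11,396.10 → $5,023.01
Ending inventory (cost pool remaining) = $6,373.09
Check: goods available $11,396.10 = COGS $5,023.01 + ending $6,373.09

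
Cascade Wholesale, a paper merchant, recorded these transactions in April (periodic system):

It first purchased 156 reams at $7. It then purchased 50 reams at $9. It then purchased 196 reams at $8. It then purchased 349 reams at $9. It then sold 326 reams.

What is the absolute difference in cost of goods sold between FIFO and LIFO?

$432

FIFO COGS: 156 @ $7 + 50 @ $9 + 120 @ $8 = $2,502
LIFO COGS: 326 @ $9 = $2,934
Difference = |$2,502 − $2,934| = $432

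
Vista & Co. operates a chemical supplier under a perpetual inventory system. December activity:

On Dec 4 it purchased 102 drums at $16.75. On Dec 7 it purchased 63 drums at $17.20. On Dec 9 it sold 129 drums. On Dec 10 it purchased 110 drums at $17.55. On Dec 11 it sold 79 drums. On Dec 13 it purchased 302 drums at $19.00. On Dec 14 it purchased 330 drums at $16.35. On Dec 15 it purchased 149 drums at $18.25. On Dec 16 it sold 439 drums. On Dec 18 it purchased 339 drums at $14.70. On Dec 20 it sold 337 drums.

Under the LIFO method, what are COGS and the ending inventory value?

Dec 9, 129 sold [LIFO — newest first]: 63 @ $17.20 + 66 @ $16.75 = $2,189.10
Dec 11, 79 sold [LIFO — newest first]: 79 @ $17.55 = $1,386.45
Dec 16, 439 sold [LIFO — newest first]: 149 @ $18.25 + 290 @ $16.35 = $7,460.75
Dec 20, 337 sold [LIFO — newest first]: 337 @ $14.70 = $4,953.90
Total COGS = $2,189.10 + $1,386.45 + $7,460.75 + $4,953.90 = $15,990.20
Ending inventory: 36 @ $16.75 + 31 @ $17.55 + 302 @ $19.00 + 40 @ $16.35 + 2 @ $14.70 = $7,568.45

COGS = $15,990.20; ending inventory = $7,568.45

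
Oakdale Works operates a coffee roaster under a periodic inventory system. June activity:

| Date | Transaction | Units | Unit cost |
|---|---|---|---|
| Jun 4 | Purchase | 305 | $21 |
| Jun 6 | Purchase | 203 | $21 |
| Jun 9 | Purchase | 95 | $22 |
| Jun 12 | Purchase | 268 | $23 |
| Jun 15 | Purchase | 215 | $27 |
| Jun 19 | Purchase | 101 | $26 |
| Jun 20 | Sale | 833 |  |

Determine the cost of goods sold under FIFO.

COGS = $18,048

Jun 20, 833 sold [FIFO — oldest first]: 305 @ $21 + 203 @ $21 + 95 @ $22 + 230 @ $23 = $18,048
Ending inventory: 38 @ $23 + 215 @ $27 + 101 @ $26 = $9,305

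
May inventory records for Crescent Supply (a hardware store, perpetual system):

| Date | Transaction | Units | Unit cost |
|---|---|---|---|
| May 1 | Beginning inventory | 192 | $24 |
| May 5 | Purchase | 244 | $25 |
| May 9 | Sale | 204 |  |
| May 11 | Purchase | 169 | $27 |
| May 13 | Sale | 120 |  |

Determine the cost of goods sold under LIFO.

COGS = $8,340

May 9, 204 sold [LIFO — newest first]: 204 @ $25 = $5,100
May 13, 120 sold [LIFO — newest first]: 120 @ $27 = $3,240
Total COGS = $5,100 + $3,240 = $8,340
Ending inventory: 192 @ $24 + 40 @ $25 + 49 @ $27 = $6,931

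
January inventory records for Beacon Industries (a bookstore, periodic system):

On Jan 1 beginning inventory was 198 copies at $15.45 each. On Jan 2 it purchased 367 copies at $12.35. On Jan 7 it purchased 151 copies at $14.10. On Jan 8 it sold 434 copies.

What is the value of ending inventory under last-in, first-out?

Ending inventory = $4,096.50

Jan 8, 434 sold [LIFO — newest first]: 151 @ $14.10 + 283 @ $12.35 = $5,624.15
Ending inventory: 198 @ $15.45 + 84 @ $12.35 = $4,096.50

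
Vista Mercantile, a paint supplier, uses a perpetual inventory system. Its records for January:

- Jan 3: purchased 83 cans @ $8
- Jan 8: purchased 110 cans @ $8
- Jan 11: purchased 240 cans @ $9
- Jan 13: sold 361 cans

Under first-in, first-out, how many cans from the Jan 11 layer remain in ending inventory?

72

Jan 13, 361 sold [FIFO — oldest first]: 83 @ $8 + 110 @ $8 + 168 @ $9 = $3,056
Ending inventory: 72 @ $9 = $648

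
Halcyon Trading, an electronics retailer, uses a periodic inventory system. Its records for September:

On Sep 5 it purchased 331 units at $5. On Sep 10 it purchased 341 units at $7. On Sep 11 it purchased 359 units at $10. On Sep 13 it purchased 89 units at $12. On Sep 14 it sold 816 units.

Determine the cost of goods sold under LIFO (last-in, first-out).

Sep 14, 816 sold [LIFO — newest first]: 89 @ $12 + 359 @ $10 + 341 @ $7 + 27 @ $5 = $7,180
Ending inventory: 304 @ $5 = $1,520

COGS = $7,180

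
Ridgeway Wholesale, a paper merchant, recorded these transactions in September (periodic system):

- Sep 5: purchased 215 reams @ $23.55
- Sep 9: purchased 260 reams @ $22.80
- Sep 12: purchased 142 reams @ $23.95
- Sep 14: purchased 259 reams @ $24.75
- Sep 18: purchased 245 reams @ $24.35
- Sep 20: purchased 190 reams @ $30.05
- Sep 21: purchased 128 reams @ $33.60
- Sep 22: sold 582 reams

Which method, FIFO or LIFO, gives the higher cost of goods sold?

LIFO

FIFO COGS: 215 @ $23.55 + 260 @ $22.80 + 107 @ $23.95 = $13,553.90
LIFO COGS: 128 @ $33.60 + 190 @ $30.05 + 245 @ $24.35 + 19 @ $24.75 = $16,446.30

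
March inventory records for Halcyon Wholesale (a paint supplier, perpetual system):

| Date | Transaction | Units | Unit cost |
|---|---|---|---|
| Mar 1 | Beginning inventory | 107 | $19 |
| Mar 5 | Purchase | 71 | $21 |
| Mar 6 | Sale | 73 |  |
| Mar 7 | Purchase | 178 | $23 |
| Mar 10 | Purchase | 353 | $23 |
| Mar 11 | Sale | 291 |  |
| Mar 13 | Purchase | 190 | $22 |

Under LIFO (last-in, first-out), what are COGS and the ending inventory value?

COGS = $8,222; ending inventory = $11,695

Mar 6, 73 sold [LIFO — newest first]: 71 @ $21 + 2 @ $19 = $1,529
Mar 11, 291 sold [LIFO — newest first]: 291 @ $23 = $6,693
Total COGS = $1,529 + $6,693 = $8,222
Ending inventory: 105 @ $19 + 178 @ $23 + 62 @ $23 + 190 @ $22 = $11,695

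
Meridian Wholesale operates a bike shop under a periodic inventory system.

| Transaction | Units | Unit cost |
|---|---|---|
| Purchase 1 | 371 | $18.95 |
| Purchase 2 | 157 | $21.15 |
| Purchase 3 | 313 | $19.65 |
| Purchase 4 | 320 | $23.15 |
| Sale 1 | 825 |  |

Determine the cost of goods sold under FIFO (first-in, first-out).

Sale 1 (825) [FIFO — oldest first]: 371 @ $18.95 + 157 @ $21.15 + 297 @ $19.65 = $16,187.05
Ending inventory: 16 @ $19.65 + 320 @ $23.15 = $7,722.40

COGS = $16,187.05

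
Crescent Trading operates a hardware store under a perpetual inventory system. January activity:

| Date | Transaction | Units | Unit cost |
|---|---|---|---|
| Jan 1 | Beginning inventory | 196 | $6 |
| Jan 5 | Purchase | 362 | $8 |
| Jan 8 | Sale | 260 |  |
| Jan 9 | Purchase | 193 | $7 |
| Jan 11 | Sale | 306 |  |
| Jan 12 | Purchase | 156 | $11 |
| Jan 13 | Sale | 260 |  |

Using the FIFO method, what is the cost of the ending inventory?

Ending inventory = $891

Jan 8, 260 sold [FIFO — oldest first]: 196 @ $6 + 64 @ $8 = $1,688
Jan 11, 306 sold [FIFO — oldest first]: 298 @ $8 + 8 @ $7 = $2,440
Jan 13, 260 sold [FIFO — oldest first]: 185 @ $7 + 75 @ $11 = $2,120
Total COGS = $1,688 + $2,440 + $2,120 = $6,248
Ending inventory: 81 @ $11 = $891
Check: goods available $7,139 = COGS $6,248 + ending $891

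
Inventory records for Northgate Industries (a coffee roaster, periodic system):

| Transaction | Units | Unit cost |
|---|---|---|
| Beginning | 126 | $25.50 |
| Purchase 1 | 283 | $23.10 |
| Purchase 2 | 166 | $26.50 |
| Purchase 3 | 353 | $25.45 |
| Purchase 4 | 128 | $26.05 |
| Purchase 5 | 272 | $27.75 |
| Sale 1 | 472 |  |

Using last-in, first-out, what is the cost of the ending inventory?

Sale 1 (472) [LIFO — newest first]: 272 @ $27.75 + 128 @ $26.05 + 72 @ $25.45 = $12,714.80
Ending inventory: 126 @ $25.50 + 283 @ $23.10 + 166 @ $26.50 + 281 @ $25.45 = $21,300.75
Check: goods available $34,015.55 = COGS $12,714.80 + ending $21,300.75

Ending inventory = $21,300.75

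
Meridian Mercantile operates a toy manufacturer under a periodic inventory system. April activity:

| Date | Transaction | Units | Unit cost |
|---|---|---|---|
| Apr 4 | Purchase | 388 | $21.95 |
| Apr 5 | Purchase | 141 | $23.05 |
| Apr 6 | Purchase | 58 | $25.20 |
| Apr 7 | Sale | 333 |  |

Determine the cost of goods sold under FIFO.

Apr 7, 333 sold [FIFO — oldest first]: 333 @ $21.95 = $7,309.35
Ending inventory: 55 @ $21.95 + 141 @ $23.05 + 58 @ $25.20 = $5,918.90

COGS = $7,309.35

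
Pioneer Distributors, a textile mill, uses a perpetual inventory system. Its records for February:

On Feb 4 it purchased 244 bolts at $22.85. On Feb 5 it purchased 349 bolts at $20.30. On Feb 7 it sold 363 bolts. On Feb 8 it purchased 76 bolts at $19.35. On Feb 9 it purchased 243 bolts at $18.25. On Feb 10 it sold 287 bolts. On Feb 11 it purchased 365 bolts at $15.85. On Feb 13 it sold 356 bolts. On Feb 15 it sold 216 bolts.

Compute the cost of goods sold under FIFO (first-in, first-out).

COGS = $23,478.95

Feb 7, 363 sold [FIFO — oldest first]: 244 @ $22.85 + 119 @ $20.30 = $7,991.10
Feb 10, 287 sold [FIFO — oldest first]: 230 @ $20.30 + 57 @ $19.35 = $5,771.95
Feb 13, 356 sold [FIFO — oldest first]: 19 @ $19.35 + 243 @ $18.25 + 94 @ $15.85 = $6,292.30
Feb 15, 216 sold [FIFO — oldest first]: 216 @ $15.85 = $3,423.60
Total COGS = $7,991.10 + $5,771.95 + $6,292.30 + $3,423.60 = $23,478.95
Ending inventory: 55 @ $15.85 = $871.75
Check: goods available $24,350.70 = COGS $23,478.95 + ending $871.75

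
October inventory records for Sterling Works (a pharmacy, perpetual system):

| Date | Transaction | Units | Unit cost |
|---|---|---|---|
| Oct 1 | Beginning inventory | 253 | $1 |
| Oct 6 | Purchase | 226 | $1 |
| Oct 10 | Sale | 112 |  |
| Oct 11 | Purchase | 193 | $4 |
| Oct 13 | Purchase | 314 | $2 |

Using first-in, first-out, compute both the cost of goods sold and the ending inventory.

Oct 10, 112 sold [FIFO — oldest first]: 112 @ $1 = $112
Ending inventory: 141 @ $1 + 226 @ $1 + 193 @ $4 + 314 @ $2 = $1,767
Check: goods available $1,879 = COGS $112 + ending $1,767

COGS = $112; ending inventory = $1,767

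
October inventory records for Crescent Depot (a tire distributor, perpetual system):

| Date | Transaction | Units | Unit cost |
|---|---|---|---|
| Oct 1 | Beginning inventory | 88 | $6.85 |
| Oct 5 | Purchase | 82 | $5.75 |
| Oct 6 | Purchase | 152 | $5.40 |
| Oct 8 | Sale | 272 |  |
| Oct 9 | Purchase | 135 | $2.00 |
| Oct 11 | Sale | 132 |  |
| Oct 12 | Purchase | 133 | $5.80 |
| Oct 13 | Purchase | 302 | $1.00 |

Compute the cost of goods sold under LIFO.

Oct 8, 272 sold [LIFO — newest first]: 152 @ $5.40 + 82 @ $5.75 + 38 @ $6.85 = $1,552.60
Oct 11, 132 sold [LIFO — newest first]: 132 @ $2.00 = $264.00
Total COGS = $1,552.60 + $264.00 = $1,816.60
Ending inventory: 50 @ $6.85 + 3 @ $2.00 + 133 @ $5.80 + 302 @ $1.00 = $1,421.90

COGS = $1,816.60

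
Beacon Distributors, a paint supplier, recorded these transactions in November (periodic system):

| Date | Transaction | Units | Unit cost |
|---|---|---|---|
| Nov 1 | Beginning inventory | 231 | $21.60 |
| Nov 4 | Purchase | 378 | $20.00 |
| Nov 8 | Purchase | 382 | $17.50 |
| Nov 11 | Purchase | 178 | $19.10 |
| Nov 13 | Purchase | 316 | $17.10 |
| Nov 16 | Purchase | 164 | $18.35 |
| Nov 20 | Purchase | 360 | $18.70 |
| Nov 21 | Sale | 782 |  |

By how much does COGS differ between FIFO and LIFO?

$1,423.90

FIFO COGS: 231 @ $21.60 + 378 @ $20.00 + 173 @ $17.50 = $15,577.10
LIFO COGS: 360 @ $18.70 + 164 @ $18.35 + 258 @ $17.10 = $14,153.20
Difference = |$15,577.10 − $14,153.20| = $1,423.90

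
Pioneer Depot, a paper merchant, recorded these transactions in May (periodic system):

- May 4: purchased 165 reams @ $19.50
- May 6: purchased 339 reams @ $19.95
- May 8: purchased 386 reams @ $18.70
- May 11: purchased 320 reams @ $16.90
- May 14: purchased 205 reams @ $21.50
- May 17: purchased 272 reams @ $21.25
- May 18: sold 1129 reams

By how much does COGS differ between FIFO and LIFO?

FIFO COGS: 165 @ $19.50 + 339 @ $19.95 + 386 @ $18.70 + 239 @ $16.90 = $21,237.85
LIFO COGS: 272 @ $21.25 + 205 @ $21.50 + 320 @ $16.90 + 332 @ $18.70 = $21,803.90
Difference = |$21,237.85 − $21,803.90| = $566.05

$566.05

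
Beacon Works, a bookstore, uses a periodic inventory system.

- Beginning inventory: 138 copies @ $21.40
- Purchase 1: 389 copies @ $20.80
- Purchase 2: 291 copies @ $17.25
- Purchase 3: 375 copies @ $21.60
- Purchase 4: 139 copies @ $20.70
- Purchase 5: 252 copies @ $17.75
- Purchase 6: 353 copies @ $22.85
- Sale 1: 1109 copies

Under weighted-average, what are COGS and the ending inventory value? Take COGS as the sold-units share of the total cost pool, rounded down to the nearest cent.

Sale 1, sell 1109: 1109/1937 × $39,580.50 → $22,661.21
Ending inventory (cost pool remaining) = $16,919.29
Check: goods available $39,580.50 = COGS $22,661.21 + ending $16,919.29

COGS = $22,661.21; ending inventory = $16,919.29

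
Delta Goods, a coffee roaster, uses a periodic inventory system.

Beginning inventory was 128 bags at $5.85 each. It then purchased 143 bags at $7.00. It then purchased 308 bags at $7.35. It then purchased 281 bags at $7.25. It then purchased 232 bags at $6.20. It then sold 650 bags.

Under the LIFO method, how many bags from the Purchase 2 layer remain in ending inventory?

Sale 1 (650) [LIFO — newest first]: 232 @ $6.20 + 281 @ $7.25 + 137 @ $7.35 = $4,482.60
Ending inventory: 128 @ $5.85 + 143 @ $7.00 + 171 @ $7.35 = $3,006.65

171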